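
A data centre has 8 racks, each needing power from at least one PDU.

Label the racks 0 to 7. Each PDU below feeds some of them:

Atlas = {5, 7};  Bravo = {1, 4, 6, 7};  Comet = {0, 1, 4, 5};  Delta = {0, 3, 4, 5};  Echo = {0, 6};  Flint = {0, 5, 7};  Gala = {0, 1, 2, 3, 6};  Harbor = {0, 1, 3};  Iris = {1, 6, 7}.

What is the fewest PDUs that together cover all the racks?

Bravo and Flint and Gala together: Bravo ∪ Flint ∪ Gala = {0, 1, 2, 3, 4, 5, 6, 7} — every rack is covered.
Only Gala contains 2, so Gala is forced; the remaining 3 racks need at least 2 more PDUs (each remaining PDU adds at most 2) — so at least 3 PDUs are needed, and 3 is optimal.

3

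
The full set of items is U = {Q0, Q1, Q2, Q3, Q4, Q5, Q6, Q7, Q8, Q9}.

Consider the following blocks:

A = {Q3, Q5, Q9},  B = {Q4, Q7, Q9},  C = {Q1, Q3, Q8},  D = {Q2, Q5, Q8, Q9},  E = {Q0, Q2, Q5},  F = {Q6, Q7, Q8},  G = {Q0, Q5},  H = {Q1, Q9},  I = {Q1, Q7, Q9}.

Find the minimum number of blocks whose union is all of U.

B and C and E and F together: B ∪ C ∪ E ∪ F = {Q0, Q1, Q2, Q3, Q4, Q5, Q6, Q7, Q8, Q9} — every item is covered.
Only B contains Q4, so B is forced; the remaining 7 items need at least 3 more blocks (each remaining block adds at most 3) — so at least 4 blocks are needed, and 4 is optimal.

4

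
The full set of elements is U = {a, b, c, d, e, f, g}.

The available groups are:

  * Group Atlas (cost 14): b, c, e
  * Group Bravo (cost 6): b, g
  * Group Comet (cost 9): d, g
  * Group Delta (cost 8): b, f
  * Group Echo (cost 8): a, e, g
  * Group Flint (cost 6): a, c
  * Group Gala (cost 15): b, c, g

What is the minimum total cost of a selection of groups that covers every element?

Comet, Delta, Echo, Flint together cover every element (Comet ∪ Delta ∪ Echo ∪ Flint = {a, b, c, d, e, f, g}); total cost 9 + 8 + 8 + 6 = 31.
No covering selection has total cost below 31.

31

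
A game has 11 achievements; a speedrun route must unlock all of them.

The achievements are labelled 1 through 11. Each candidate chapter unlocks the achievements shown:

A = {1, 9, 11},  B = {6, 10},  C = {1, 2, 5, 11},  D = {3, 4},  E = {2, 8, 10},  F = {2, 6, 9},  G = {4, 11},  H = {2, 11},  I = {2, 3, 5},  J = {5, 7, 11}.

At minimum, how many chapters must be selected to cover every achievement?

A and D and E and F and J together: A ∪ D ∪ E ∪ F ∪ J = {1, 2, 3, 4, 5, 6, 7, 8, 9, 10, 11} — every achievement is covered.
No 4 of the 10 chapters cover everything (all 210 combinations miss at least one achievement), so 5 is optimal.

5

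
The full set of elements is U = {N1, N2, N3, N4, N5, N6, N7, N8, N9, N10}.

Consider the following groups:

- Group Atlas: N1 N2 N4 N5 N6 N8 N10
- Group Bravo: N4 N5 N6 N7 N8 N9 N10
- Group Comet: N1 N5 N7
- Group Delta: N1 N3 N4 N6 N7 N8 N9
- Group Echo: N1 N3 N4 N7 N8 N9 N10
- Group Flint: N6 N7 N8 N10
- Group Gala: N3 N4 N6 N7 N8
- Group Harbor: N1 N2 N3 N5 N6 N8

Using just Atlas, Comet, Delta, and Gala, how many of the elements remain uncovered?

Union of Atlas, Comet, Delta, Gala = {N1, N2, N3, N4, N5, N6, N7, N8, N9, N10} — that's every element, so 0 are uncovered.

0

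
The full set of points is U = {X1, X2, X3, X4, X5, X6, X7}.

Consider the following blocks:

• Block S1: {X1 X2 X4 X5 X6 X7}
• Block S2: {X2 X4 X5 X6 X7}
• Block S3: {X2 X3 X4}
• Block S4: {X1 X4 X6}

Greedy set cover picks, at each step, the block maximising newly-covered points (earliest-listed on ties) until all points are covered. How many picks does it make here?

2

Greedy: pick S1 (covers 6 new) → pick S3 (covers 1 new). Total picks: 2.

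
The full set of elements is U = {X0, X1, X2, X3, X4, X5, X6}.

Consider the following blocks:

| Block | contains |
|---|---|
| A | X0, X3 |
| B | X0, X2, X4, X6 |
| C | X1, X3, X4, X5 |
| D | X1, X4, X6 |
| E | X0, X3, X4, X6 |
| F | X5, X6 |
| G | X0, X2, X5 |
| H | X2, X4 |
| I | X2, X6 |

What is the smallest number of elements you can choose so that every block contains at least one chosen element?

3

The 3 elements {X2, X3, X6} hit every block.
The blocks A, F, H are pairwise disjoint, so any hitting set needs a separate element for each — at least 3. Hence 3 is optimal.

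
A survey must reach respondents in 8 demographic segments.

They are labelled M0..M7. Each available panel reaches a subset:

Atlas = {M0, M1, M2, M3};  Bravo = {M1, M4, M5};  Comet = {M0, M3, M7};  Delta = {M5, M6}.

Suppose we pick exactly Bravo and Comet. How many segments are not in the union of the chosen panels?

2

Union of Bravo, Comet = {M0, M1, M3, M4, M5, M7}.
Not covered: M2, M6 — 2 segments.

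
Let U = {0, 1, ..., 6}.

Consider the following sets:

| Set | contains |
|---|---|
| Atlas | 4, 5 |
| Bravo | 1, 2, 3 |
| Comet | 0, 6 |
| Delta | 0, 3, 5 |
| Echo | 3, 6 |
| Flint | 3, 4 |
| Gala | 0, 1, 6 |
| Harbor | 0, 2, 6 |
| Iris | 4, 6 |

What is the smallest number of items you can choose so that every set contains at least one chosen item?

3

H = {0, 3, 4} meets every set (each contains at least one member of H), and |H| = 3.
The sets Atlas, Bravo, Comet are pairwise disjoint, so any hitting set needs a separate item for each — at least 3. Hence 3 is optimal.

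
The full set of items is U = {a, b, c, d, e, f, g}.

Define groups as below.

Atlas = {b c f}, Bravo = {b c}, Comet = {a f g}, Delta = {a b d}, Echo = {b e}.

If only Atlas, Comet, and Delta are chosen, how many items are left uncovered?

1

Union of Atlas, Comet, Delta = {a, b, c, d, f, g}.
Not covered: e — 1 item.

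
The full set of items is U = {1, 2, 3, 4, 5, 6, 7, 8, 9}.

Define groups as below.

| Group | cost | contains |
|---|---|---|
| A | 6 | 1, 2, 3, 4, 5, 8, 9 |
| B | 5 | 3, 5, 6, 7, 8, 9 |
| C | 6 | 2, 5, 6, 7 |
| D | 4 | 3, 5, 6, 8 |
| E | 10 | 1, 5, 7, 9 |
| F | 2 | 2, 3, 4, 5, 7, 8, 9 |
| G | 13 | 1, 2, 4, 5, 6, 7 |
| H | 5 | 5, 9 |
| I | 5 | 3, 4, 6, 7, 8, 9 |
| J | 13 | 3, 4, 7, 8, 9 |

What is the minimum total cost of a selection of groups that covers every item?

A, I together cover every item (A ∪ I = {1, 2, 3, 4, 5, 6, 7, 8, 9}); total cost 6 + 5 = 11.
The greedy pick F, D, A costs 12; no covering selection beats 11.

11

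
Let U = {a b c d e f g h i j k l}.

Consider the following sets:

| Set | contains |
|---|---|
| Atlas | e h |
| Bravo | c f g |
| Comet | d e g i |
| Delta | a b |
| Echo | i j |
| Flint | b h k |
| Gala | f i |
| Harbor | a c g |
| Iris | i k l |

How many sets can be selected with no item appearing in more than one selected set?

4

Atlas, Bravo, Delta, Iris are pairwise disjoint (Atlas={e,h}; Bravo={c,f,g}; Delta={a,b}; Iris={i,k,l}).
Every remaining set overlaps one of these, and no 5 of the listed sets are pairwise disjoint, so 4 is the maximum.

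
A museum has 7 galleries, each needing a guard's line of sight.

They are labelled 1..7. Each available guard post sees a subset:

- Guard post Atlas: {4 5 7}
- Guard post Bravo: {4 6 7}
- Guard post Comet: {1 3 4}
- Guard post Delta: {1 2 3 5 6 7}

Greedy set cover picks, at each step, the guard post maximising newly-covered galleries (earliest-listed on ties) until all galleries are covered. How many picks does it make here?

Greedy: pick Delta (covers 6 new) → pick Atlas (covers 1 new). Total picks: 2.

2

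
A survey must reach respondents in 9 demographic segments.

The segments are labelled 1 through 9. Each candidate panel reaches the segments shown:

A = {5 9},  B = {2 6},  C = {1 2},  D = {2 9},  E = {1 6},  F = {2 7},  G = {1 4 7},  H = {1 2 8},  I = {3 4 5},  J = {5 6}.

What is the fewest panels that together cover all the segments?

Take {A, E, G, H, I}. Their union is {1, 2, 3, 4, 5, 6, 7, 8, 9}, which is all 9 segments.
No 4 of the 10 panels cover everything (all 210 combinations miss at least one segment), so 5 is optimal.

5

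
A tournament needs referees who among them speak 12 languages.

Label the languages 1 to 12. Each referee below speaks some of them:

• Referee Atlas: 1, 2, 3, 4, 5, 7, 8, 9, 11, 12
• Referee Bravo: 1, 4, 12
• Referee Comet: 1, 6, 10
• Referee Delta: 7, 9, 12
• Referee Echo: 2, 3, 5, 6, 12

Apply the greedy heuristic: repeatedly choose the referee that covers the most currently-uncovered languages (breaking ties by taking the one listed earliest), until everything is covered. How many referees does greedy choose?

Greedy: pick Atlas (covers 10 new) → pick Comet (covers 2 new). Total picks: 2.

2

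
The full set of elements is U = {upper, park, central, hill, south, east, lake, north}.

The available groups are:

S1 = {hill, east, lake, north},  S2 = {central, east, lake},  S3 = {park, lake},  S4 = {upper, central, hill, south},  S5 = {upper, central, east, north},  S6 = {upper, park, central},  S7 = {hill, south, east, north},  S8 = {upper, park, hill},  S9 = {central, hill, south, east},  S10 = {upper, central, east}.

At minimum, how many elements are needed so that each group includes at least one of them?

3

H = {park, hill, east} meets every group (each contains at least one member of H), and |H| = 3.
No choice of 2 elements meets every group, so 3 is the minimum.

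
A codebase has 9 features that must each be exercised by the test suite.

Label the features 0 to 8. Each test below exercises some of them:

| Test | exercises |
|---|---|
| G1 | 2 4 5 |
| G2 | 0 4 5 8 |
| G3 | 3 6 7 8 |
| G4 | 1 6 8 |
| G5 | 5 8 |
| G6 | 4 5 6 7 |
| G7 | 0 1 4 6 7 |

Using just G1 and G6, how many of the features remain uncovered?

Union of G1, G6 = {2, 4, 5, 6, 7}.
Not covered: 0, 1, 3, 8 — 4 features.

4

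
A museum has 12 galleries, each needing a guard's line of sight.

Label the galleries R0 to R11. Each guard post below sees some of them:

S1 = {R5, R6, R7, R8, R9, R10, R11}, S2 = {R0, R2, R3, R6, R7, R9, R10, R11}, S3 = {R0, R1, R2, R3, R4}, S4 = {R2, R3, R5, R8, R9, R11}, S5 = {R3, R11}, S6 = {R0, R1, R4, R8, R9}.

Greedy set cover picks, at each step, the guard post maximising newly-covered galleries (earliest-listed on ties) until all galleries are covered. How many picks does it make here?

3

Greedy: pick S2 (covers 8 new) → pick S6 (covers 3 new) → pick S1 (covers 1 new). Total picks: 3.
(The true minimum cover uses only 2 guard posts, so greedy is not optimal here.)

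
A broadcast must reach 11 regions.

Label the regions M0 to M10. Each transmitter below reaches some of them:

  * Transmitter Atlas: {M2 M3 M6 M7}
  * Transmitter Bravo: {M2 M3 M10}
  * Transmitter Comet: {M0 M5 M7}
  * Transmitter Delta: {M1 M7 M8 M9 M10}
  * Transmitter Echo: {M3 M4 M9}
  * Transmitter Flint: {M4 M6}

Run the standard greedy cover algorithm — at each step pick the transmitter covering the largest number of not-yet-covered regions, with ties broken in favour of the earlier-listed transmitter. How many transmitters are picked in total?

4

Greedy: pick Delta (covers 5 new) → pick Atlas (covers 3 new) → pick Comet (covers 2 new) → pick Echo (covers 1 new). Total picks: 4.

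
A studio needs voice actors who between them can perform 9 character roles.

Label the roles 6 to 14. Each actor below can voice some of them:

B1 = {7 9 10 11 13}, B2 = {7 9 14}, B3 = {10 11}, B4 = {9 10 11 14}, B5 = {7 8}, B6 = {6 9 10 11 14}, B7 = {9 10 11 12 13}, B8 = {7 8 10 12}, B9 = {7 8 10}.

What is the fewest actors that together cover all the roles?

3

Take {B6, B7, B9}. Their union is {6, 7, 8, 9, 10, 11, 12, 13, 14}, which is all 9 roles.
Only B6 contains 6, so B6 is forced; the remaining 4 roles need at least 2 more actors (each remaining actor adds at most 3) — so at least 3 actors are needed, and 3 is optimal.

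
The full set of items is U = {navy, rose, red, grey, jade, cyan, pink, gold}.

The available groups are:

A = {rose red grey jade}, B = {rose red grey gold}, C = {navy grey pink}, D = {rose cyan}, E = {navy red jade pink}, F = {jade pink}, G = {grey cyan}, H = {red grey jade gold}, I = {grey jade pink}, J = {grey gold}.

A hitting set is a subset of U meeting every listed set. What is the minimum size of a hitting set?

Take T = {rose, grey, jade}. Each listed group contains at least one of these, so T is a hitting set of size 3.
The groups D, F, J are pairwise disjoint, so any hitting set needs a separate item for each — at least 3. Hence 3 is optimal.

3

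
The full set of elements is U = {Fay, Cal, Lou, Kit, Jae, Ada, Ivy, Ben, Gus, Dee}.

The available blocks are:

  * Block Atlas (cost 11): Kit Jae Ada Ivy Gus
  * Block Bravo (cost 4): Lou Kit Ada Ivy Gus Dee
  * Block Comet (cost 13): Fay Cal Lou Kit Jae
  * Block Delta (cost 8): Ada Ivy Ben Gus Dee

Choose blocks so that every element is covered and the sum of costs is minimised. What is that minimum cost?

21

Comet, Delta together cover every element (Comet ∪ Delta = {Fay, Cal, Lou, Kit, Jae, Ada, Ivy, Ben, Gus, Dee}); total cost 13 + 8 = 21.
The greedy pick Bravo, Comet, Delta costs 25; no covering selection beats 21.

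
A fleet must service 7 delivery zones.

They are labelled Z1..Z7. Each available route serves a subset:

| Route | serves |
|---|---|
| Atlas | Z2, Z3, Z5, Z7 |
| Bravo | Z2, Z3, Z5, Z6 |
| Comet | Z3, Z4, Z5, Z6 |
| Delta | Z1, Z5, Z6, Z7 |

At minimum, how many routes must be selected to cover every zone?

3

Take {Bravo, Comet, Delta}. Their union is {Z1, Z2, Z3, Z4, Z5, Z6, Z7}, which is all 7 zones.
Only Delta contains Z1, so Delta is forced; the remaining 3 zones need at least 2 more routes (each remaining route adds at most 2) — so at least 3 routes are needed, and 3 is optimal.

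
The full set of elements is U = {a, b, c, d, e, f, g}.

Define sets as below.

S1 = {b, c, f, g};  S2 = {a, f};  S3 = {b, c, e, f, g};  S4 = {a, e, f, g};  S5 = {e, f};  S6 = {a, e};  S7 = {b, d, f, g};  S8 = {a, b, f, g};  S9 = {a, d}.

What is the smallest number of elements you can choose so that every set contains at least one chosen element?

The 2 elements {a, f} hit every set.
The sets S1, S6 are pairwise disjoint, so any hitting set needs a separate element for each — at least 2. Hence 2 is optimal.

2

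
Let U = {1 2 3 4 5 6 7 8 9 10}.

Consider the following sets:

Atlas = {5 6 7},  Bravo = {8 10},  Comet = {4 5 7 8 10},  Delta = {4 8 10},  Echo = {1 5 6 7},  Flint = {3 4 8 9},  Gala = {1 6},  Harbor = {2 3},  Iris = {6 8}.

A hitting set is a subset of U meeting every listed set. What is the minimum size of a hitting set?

3

The 3 points {3, 6, 10} hit every set.
The sets Bravo, Echo, Harbor are pairwise disjoint, so any hitting set needs a separate point for each — at least 3. Hence 3 is optimal.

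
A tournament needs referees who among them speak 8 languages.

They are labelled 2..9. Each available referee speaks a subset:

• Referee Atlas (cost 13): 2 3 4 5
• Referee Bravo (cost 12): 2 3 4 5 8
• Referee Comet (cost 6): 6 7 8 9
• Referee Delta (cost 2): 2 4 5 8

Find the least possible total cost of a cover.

18

Bravo, Comet together cover every language (Bravo ∪ Comet = {2, 3, 4, 5, 6, 7, 8, 9}); total cost 12 + 6 = 18.
The greedy pick Delta, Comet, Bravo costs 20; no covering selection beats 18.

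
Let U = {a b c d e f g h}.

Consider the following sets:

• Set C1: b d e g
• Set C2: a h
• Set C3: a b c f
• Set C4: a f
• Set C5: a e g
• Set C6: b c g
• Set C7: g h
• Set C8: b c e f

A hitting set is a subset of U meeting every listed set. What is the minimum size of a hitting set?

The 3 points {a, e, g} hit every set.
No choice of 2 points meets every set, so 3 is the minimum.

3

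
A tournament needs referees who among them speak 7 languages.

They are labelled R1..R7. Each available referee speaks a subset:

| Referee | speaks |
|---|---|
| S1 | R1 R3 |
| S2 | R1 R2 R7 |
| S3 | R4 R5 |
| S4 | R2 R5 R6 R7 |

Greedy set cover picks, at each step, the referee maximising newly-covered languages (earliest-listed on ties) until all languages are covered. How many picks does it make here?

3

Greedy: pick S4 (covers 4 new) → pick S1 (covers 2 new) → pick S3 (covers 1 new). Total picks: 3.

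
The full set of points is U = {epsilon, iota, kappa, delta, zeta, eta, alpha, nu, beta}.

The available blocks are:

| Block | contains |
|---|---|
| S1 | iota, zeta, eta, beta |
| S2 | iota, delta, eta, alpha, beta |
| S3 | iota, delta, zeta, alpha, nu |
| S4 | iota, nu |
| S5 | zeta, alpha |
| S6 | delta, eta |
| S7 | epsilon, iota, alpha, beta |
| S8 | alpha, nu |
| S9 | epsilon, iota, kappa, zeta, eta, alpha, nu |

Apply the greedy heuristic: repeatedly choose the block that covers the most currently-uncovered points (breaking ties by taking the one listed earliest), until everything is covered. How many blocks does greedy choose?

Greedy: pick S9 (covers 7 new) → pick S2 (covers 2 new). Total picks: 2.

2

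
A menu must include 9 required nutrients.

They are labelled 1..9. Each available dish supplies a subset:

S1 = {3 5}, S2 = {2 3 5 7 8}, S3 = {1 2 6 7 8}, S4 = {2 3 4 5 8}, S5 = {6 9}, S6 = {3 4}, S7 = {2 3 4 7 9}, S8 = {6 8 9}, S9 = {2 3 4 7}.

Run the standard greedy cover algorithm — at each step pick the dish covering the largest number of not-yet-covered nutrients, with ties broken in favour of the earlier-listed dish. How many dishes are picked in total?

Greedy: pick S2 (covers 5 new) → pick S3 (covers 2 new) → pick S7 (covers 2 new). Total picks: 3.

3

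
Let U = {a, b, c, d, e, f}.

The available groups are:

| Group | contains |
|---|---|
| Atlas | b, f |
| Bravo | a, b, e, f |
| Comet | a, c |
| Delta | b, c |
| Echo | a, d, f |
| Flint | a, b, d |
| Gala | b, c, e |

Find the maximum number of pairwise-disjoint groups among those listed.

Delta, Echo are pairwise disjoint (Delta={b,c}; Echo={a,d,f}).
Every remaining group overlaps one of these, and no 3 of the listed groups are pairwise disjoint, so 2 is the maximum.

2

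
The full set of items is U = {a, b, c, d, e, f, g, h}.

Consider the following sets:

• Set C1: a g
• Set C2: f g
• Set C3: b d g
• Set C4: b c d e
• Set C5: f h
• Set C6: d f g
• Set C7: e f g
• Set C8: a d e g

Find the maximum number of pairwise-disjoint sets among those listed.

3

C1, C4, C5 are pairwise disjoint (C1={a,g}; C4={b,c,d,e}; C5={f,h}).
Every remaining set overlaps one of these, and no 4 of the listed sets are pairwise disjoint, so 3 is the maximum.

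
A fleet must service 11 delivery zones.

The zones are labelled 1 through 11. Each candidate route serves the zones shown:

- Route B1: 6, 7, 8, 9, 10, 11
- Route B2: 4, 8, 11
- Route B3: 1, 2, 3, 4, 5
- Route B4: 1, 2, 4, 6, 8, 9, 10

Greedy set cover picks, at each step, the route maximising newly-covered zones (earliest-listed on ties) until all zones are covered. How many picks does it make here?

3

Greedy: pick B4 (covers 7 new) → pick B1 (covers 2 new) → pick B3 (covers 2 new). Total picks: 3.
(The true minimum cover uses only 2 routes, so greedy is not optimal here.)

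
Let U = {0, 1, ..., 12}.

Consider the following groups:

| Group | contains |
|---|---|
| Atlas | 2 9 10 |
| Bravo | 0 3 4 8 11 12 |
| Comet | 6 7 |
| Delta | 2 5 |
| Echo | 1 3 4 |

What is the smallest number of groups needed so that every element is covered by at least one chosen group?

Atlas and Bravo and Comet and Delta and Echo together: Atlas ∪ Bravo ∪ Comet ∪ Delta ∪ Echo = {0, 1, 2, 3, 4, 5, 6, 7, 8, 9, 10, 11, 12} — every element is covered.
No 4 of the 5 groups cover everything (all 5 combinations miss at least one element), so 5 is optimal.

5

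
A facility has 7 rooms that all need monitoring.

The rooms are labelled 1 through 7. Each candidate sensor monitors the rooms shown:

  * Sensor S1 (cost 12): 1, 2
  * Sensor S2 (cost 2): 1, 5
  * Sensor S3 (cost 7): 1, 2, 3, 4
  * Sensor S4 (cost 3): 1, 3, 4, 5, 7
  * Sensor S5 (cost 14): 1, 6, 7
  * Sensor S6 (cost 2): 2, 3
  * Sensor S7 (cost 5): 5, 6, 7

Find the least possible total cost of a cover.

S4, S6, S7 together cover every room (S4 ∪ S6 ∪ S7 = {1, 2, 3, 4, 5, 6, 7}); total cost 3 + 2 + 5 = 10.
No covering selection has total cost below 10.

10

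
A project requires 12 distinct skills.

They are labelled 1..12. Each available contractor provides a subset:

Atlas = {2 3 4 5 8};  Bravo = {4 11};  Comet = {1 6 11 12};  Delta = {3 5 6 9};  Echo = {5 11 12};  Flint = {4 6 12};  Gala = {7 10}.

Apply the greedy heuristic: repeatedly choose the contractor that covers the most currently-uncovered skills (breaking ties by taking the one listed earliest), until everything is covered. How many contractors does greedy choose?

4

Greedy: pick Atlas (covers 5 new) → pick Comet (covers 4 new) → pick Gala (covers 2 new) → pick Delta (covers 1 new). Total picks: 4.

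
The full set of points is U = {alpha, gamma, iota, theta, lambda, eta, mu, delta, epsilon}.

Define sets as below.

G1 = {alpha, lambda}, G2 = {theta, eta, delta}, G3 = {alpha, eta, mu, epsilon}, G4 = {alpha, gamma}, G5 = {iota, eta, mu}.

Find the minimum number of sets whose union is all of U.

G1 and G2 and G3 and G4 and G5 together: G1 ∪ G2 ∪ G3 ∪ G4 ∪ G5 = {alpha, gamma, iota, theta, lambda, eta, mu, delta, epsilon} — every point is covered.
No 4 of the 5 sets cover everything (all 5 combinations miss at least one point), so 5 is optimal.

5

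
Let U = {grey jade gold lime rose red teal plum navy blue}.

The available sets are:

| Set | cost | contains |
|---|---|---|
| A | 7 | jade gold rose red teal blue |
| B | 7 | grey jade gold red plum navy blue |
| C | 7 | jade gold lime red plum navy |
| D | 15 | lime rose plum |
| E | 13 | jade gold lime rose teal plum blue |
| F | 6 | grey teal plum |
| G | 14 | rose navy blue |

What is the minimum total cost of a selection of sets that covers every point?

20

B, E together cover every point (B ∪ E = {grey, jade, gold, lime, rose, red, teal, plum, navy, blue}); total cost 7 + 13 = 20.
The greedy pick B, A, C costs 21; no covering selection beats 20.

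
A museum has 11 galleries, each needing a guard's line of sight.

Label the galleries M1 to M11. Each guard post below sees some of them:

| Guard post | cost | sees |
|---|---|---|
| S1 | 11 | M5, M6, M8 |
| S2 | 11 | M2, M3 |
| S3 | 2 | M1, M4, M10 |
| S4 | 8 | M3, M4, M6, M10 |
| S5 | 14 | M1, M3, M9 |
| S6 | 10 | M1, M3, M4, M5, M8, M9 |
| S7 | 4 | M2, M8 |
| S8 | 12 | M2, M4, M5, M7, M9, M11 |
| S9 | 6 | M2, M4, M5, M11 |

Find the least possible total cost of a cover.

26

S3, S4, S7, S8 together cover every gallery (S3 ∪ S4 ∪ S7 ∪ S8 = {M1, M2, M3, M4, M5, M6, M7, M8, M9, M10, M11}); total cost 2 + 8 + 4 + 12 = 26.
No covering selection has total cost below 26.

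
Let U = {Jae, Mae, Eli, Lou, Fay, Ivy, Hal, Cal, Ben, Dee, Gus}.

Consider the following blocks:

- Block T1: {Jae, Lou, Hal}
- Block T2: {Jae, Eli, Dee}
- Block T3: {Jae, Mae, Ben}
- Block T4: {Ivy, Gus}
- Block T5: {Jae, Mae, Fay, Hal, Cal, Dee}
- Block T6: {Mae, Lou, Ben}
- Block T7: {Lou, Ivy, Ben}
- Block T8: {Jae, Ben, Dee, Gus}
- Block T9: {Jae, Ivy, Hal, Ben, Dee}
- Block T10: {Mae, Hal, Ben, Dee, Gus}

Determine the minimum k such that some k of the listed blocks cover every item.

T2 and T4 and T5 and T7 together: T2 ∪ T4 ∪ T5 ∪ T7 = {Jae, Mae, Eli, Lou, Fay, Ivy, Hal, Cal, Ben, Dee, Gus} — every item is covered.
No 3 of the 10 blocks cover everything (all 120 combinations miss at least one item), so 4 is optimal.

4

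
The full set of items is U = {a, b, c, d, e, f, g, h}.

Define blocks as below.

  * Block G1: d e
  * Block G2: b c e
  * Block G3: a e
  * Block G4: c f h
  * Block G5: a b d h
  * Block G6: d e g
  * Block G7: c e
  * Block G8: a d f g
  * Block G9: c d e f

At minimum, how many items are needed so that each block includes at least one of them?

3

T = {a, e, f} meets every block (each contains at least one member of T), and |T| = 3.
No choice of 2 items meets every block, so 3 is the minimum.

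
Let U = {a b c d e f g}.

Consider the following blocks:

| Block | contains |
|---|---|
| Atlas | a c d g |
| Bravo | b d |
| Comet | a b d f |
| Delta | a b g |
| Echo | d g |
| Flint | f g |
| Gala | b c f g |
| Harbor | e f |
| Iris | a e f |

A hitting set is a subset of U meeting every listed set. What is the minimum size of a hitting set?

3

The 3 elements {d, f, g} hit every block.
No choice of 2 elements meets every block, so 3 is the minimum.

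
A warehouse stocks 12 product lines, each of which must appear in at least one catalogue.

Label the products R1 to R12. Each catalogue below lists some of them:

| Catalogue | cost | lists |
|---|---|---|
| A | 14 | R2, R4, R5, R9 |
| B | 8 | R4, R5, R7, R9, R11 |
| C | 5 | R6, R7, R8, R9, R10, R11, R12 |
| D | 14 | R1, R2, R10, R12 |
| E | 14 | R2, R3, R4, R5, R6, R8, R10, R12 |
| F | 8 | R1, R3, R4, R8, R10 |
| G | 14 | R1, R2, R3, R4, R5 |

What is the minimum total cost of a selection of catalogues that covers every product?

19

C, G together cover every product (C ∪ G = {R1, R2, R3, R4, R5, R6, R7, R8, R9, R10, R11, R12}); total cost 5 + 14 = 19.
The greedy pick C, F, A costs 27; no covering selection beats 19.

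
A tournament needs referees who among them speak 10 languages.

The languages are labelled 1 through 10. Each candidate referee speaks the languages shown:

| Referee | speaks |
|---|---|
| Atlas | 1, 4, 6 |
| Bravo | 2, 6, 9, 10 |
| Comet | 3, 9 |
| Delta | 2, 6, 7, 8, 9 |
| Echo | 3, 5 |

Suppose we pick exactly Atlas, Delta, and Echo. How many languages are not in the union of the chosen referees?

Union of Atlas, Delta, Echo = {1, 2, 3, 4, 5, 6, 7, 8, 9}.
Not covered: 10 — 1 language.

1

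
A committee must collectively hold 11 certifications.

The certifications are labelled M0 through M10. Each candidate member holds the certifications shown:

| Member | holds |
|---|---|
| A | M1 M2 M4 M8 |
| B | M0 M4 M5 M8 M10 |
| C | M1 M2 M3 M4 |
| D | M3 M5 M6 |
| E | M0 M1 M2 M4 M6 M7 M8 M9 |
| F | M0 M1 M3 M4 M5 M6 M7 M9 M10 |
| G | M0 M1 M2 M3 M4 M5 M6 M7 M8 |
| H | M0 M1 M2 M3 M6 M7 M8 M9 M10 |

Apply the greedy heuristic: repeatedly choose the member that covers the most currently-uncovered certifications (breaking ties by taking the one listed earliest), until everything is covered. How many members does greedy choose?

Greedy: pick F (covers 9 new) → pick A (covers 2 new). Total picks: 2.

2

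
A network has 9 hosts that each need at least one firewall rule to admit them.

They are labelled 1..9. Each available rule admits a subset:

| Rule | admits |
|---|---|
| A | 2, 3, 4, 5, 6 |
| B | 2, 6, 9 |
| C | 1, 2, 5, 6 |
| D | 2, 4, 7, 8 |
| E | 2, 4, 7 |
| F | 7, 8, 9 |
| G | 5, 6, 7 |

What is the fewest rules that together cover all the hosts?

A and C and F together: A ∪ C ∪ F = {1, 2, 3, 4, 5, 6, 7, 8, 9} — every host is covered.
Only C contains 1, so C is forced; the remaining 5 hosts need at least 2 more rules (each remaining rule adds at most 3) — so at least 3 rules are needed, and 3 is optimal.

3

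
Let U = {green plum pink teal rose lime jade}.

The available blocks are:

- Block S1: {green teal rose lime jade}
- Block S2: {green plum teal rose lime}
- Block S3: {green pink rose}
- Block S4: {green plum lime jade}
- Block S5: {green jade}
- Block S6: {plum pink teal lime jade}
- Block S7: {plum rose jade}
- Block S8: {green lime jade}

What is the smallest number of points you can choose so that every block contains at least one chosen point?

2

H = {green, jade} meets every block (each contains at least one member of H), and |H| = 2.
No single point lies in every block, so at least 2 are needed and 2 is optimal.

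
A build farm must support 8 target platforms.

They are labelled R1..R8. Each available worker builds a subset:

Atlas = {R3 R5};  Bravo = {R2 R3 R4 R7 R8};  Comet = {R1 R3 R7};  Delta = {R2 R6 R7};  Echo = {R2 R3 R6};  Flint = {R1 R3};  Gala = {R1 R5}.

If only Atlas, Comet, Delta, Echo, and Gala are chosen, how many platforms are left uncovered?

Union of Atlas, Comet, Delta, Echo, Gala = {R1, R2, R3, R5, R6, R7}.
Not covered: R4, R8 — 2 platforms.

2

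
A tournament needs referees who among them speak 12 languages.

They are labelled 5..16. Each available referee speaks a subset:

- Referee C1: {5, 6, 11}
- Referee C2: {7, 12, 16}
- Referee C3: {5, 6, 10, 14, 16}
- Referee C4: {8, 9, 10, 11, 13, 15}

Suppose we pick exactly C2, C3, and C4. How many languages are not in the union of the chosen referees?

Union of C2, C3, C4 = {5, 6, 7, 8, 9, 10, 11, 12, 13, 14, 15, 16} — that's every language, so 0 are uncovered.

0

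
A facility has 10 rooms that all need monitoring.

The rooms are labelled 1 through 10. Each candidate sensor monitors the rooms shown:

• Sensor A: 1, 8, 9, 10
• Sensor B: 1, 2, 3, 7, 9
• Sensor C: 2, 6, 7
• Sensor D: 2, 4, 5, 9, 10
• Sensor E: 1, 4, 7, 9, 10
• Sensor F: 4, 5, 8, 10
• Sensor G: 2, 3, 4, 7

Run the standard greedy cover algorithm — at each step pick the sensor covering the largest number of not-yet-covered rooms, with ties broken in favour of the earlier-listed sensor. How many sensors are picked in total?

Greedy: pick B (covers 5 new) → pick F (covers 4 new) → pick C (covers 1 new). Total picks: 3.

3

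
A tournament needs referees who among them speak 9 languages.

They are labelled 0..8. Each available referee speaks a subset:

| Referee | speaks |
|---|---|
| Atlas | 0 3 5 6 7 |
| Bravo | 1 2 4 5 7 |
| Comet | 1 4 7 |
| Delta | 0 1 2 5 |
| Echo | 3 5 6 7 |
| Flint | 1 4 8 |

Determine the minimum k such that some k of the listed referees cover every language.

3

Delta and Echo and Flint together: Delta ∪ Echo ∪ Flint = {0, 1, 2, 3, 4, 5, 6, 7, 8} — every language is covered.
Only Flint contains 8, so Flint is forced; the remaining 6 languages need at least 2 more referees (each remaining referee adds at most 5) — so at least 3 referees are needed, and 3 is optimal.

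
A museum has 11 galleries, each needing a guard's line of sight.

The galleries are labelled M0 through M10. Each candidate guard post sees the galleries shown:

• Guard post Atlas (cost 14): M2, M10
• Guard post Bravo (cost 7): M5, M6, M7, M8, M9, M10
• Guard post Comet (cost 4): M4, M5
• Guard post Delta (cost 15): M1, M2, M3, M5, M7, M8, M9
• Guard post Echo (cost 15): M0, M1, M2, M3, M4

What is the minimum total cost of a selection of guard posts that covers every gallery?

Bravo, Echo together cover every gallery (Bravo ∪ Echo = {M0, M1, M2, M3, M4, M5, M6, M7, M8, M9, M10}); total cost 7 + 15 = 22.
No covering selection has total cost below 22.

22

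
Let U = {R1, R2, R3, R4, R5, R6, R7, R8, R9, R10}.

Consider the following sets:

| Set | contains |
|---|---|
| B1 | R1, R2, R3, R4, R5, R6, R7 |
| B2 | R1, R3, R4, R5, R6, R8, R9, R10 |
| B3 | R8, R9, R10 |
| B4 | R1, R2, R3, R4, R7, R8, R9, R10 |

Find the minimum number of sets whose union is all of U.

Take {B2, B4}. Their union is {R1, R2, R3, R4, R5, R6, R7, R8, R9, R10}, which is all 10 elements.
No single set has all 10 elements (the largest, B2, has 8), so 2 is optimal.

2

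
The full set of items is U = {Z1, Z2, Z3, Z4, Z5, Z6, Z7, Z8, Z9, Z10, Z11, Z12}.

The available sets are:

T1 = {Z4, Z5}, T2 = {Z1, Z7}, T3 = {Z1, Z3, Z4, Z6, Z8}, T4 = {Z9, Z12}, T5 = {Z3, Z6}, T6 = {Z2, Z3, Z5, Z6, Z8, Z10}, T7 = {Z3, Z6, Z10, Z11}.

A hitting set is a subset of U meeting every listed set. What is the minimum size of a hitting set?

The 4 items {Z5, Z6, Z7, Z9} hit every set.
The sets T1, T2, T4, T5 are pairwise disjoint, so any hitting set needs a separate item for each — at least 4. Hence 4 is optimal.

4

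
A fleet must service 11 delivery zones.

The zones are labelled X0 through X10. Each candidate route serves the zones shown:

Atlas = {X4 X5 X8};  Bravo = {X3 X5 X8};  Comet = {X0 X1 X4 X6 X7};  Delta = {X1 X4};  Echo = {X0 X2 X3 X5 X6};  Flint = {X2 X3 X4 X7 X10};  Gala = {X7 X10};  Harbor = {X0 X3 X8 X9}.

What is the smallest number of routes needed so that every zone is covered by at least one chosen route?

4

Bravo and Comet and Flint and Harbor together: Bravo ∪ Comet ∪ Flint ∪ Harbor = {X0, X1, X2, X3, X4, X5, X6, X7, X8, X9, X10} — every zone is covered.
No 3 of the 8 routes cover everything (all 56 combinations miss at least one zone), so 4 is optimal.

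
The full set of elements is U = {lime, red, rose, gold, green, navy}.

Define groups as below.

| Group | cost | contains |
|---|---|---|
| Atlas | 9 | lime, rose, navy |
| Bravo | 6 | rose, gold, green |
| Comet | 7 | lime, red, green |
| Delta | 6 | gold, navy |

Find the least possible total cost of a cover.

19

Bravo, Comet, Delta together cover every element (Bravo ∪ Comet ∪ Delta = {lime, red, rose, gold, green, navy}); total cost 6 + 7 + 6 = 19.
No covering selection has total cost below 19.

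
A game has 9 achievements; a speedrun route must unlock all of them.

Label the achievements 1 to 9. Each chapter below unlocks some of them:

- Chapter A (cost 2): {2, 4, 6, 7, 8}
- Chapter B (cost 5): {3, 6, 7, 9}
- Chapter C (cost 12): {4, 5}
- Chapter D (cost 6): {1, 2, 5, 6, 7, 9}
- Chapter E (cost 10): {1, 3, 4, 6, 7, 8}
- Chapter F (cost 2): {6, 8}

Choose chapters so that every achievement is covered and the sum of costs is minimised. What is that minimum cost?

13

A, B, D together cover every achievement (A ∪ B ∪ D = {1, 2, 3, 4, 5, 6, 7, 8, 9}); total cost 2 + 5 + 6 = 13.
No covering selection has total cost below 13.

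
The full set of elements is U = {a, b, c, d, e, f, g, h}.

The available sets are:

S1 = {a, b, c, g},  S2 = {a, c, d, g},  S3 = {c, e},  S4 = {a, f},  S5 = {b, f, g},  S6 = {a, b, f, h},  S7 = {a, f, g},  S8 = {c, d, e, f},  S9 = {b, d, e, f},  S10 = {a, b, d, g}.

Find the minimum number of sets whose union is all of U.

3

S6 and S8 and S10 together: S6 ∪ S8 ∪ S10 = {a, b, c, d, e, f, g, h} — every element is covered.
Only S6 contains h, so S6 is forced; the remaining 4 elements need at least 2 more sets (each remaining set adds at most 3) — so at least 3 sets are needed, and 3 is optimal.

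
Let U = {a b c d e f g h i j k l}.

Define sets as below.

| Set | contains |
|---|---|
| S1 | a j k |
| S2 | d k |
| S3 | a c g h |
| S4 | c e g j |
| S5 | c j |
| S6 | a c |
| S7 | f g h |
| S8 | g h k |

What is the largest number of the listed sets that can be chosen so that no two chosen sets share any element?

S2, S5, S7 are pairwise disjoint (S2={d,k}; S5={c,j}; S7={f,g,h}).
Every remaining set overlaps one of these, and no 4 of the listed sets are pairwise disjoint, so 3 is the maximum.

3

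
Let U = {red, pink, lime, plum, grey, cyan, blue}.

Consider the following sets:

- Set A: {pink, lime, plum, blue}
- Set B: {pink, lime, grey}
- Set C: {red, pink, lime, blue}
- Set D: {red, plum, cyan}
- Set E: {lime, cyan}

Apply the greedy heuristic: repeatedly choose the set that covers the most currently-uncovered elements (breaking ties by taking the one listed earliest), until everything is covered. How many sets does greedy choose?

Greedy: pick A (covers 4 new) → pick D (covers 2 new) → pick B (covers 1 new). Total picks: 3.

3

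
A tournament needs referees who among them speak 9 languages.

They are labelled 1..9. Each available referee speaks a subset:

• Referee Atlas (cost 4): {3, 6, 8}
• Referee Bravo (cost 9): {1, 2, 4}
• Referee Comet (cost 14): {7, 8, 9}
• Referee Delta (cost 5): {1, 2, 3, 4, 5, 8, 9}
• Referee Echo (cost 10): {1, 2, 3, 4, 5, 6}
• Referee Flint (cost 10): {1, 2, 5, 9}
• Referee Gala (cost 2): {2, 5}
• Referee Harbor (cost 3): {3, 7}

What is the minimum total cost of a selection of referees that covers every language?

Atlas, Delta, Harbor together cover every language (Atlas ∪ Delta ∪ Harbor = {1, 2, 3, 4, 5, 6, 7, 8, 9}); total cost 4 + 5 + 3 = 12.
No covering selection has total cost below 12.

12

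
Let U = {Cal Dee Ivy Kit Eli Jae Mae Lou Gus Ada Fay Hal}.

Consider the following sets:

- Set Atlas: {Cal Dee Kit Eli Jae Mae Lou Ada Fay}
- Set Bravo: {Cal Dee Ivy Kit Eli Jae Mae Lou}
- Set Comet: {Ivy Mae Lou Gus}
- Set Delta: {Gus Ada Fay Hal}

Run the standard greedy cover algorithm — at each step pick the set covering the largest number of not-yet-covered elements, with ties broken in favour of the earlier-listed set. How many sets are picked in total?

Greedy: pick Atlas (covers 9 new) → pick Comet (covers 2 new) → pick Delta (covers 1 new). Total picks: 3.
(The true minimum cover uses only 2 sets, so greedy is not optimal here.)

3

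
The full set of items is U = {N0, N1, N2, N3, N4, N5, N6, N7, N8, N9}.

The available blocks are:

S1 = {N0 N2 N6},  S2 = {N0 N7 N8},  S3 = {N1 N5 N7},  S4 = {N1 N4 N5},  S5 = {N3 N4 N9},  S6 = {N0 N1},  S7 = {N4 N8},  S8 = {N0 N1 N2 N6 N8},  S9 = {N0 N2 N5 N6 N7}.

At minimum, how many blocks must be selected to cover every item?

Take {S3, S5, S8}. Their union is {N0, N1, N2, N3, N4, N5, N6, N7, N8, N9}, which is all 10 items.
Only S5 contains N3, so S5 is forced; the remaining 7 items need at least 2 more blocks (each remaining block adds at most 5) — so at least 3 blocks are needed, and 3 is optimal.

3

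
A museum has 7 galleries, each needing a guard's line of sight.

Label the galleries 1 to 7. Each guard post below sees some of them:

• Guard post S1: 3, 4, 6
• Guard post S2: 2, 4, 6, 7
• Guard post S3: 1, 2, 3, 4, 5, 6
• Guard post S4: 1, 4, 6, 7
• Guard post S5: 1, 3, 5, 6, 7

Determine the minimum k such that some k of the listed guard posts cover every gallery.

2

S3 and S5 together: S3 ∪ S5 = {1, 2, 3, 4, 5, 6, 7} — every gallery is covered.
No single guard post has all 7 galleries (the largest, S3, has 6), so 2 is optimal.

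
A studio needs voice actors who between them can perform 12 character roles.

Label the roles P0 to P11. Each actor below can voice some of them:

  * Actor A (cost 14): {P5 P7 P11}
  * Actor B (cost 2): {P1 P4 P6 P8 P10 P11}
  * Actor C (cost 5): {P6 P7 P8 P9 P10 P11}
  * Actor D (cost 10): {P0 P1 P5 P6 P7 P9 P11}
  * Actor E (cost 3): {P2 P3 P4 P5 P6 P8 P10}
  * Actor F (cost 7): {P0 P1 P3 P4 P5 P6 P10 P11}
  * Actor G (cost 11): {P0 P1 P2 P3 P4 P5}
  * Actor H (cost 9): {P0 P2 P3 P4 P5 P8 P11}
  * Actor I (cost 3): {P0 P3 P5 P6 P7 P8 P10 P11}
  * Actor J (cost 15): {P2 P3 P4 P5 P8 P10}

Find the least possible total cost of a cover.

D, E together cover every role (D ∪ E = {P0, P1, P2, P3, P4, P5, P6, P7, P8, P9, P10, P11}); total cost 10 + 3 = 13.
No covering selection has total cost below 13.

13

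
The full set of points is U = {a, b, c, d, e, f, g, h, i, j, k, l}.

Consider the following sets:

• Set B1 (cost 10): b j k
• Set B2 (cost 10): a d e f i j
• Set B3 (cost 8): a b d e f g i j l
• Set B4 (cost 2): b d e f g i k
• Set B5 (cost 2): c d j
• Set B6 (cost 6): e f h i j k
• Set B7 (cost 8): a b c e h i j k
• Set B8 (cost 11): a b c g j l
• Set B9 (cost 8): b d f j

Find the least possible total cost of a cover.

16

B3, B5, B6 together cover every point (B3 ∪ B5 ∪ B6 = {a, b, c, d, e, f, g, h, i, j, k, l}); total cost 8 + 2 + 6 = 16.
The greedy pick B4, B5, B3, B6 costs 18; no covering selection beats 16.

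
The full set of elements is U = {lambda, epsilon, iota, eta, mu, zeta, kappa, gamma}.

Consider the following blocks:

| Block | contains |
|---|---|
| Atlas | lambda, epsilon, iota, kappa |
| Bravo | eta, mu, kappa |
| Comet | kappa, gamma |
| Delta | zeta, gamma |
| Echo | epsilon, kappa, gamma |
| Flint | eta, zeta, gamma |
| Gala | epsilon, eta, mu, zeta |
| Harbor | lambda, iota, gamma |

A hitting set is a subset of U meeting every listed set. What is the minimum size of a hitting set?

3

Take H = {epsilon, kappa, gamma}. Each listed block contains at least one of these, so H is a hitting set of size 3.
No choice of 2 elements meets every block, so 3 is the minimum.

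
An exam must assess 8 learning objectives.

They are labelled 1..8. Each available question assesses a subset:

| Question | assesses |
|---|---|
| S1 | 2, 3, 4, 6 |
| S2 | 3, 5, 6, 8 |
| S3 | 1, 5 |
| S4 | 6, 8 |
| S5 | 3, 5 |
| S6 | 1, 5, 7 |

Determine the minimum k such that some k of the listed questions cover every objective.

Take {S1, S2, S6}. Their union is {1, 2, 3, 4, 5, 6, 7, 8}, which is all 8 objectives.
Only S1 contains 2, so S1 is forced; the remaining 4 objectives need at least 2 more questions (each remaining question adds at most 3) — so at least 3 questions are needed, and 3 is optimal.

3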